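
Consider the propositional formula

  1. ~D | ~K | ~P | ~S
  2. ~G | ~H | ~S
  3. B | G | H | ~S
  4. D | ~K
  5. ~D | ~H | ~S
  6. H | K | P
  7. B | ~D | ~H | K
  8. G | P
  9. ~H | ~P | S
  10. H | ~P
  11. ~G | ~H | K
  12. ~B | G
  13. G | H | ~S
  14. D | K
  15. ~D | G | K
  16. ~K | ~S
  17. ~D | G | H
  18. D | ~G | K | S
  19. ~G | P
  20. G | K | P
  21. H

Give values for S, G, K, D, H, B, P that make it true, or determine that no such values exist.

Case D = True:
  (H) forces H = True.
  (~D | ~H | ~S) forces S = False.
  (~H | ~P | S) forces P = False.
  (G | P) forces G = True.
  Clause (~G | P) is falsified — contradiction.
Case D = False:
  (D | ~K) forces K = False.
  Clause (D | K) is falsified — contradiction.
Both cases fail, so the formula is unsatisfiable.

No satisfying assignment exists.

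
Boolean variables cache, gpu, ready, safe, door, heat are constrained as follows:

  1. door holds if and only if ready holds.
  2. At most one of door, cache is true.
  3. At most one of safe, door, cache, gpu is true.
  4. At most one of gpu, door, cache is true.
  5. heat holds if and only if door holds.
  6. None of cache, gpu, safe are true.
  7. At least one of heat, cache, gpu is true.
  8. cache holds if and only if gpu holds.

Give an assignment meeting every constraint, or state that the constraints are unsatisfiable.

cache=F, gpu=F, ready=T, safe=F, door=T, heat=T

  (1) door=T, ready=T — same ✓
  (2) {door, cache}: 1 true — at most one ✓
  (3) {safe, door, cache, gpu}: 1 true — at most one ✓
  (4) {gpu, door, cache}: 1 true — at most one ✓
  (5) heat=T, door=T — same ✓
  (6) {cache, gpu, safe}: 0 true — none ✓
  (7) {heat, cache, gpu}: 1 true — at least one ✓
  (8) cache=F, gpu=F — same ✓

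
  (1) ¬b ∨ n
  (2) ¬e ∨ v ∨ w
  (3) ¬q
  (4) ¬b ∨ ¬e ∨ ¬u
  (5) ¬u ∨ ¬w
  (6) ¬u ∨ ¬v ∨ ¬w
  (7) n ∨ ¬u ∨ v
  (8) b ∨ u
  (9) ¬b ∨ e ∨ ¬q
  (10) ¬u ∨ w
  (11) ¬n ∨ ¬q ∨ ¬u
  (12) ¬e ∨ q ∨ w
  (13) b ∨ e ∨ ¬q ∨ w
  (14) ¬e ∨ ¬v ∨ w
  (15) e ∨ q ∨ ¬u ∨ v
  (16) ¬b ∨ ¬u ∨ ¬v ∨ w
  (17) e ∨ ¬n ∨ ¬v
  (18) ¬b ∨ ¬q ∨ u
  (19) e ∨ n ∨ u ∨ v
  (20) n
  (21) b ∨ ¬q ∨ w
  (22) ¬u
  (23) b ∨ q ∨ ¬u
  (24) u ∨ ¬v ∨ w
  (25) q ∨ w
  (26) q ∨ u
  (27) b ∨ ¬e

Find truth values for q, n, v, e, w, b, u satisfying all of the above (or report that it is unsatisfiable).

Case u = True:
  Clause (¬u) is falsified — contradiction.
Case u = False:
  (¬q) forces q = False.
  Clause (q ∨ u) is falsified — contradiction.
Both cases fail, so the formula is unsatisfiable.

No satisfying assignment exists.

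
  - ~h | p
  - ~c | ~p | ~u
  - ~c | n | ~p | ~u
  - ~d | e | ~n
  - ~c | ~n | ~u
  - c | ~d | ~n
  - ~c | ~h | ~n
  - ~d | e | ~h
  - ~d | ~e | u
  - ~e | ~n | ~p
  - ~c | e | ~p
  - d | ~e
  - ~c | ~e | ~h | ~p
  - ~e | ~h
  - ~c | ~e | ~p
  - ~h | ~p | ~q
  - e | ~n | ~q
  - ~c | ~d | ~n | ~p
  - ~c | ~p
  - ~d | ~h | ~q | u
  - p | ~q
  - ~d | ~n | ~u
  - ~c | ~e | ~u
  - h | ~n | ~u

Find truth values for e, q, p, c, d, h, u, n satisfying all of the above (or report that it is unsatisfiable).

e = False; q = False; p = True; c = False; d = False; h = True; u = False; n = False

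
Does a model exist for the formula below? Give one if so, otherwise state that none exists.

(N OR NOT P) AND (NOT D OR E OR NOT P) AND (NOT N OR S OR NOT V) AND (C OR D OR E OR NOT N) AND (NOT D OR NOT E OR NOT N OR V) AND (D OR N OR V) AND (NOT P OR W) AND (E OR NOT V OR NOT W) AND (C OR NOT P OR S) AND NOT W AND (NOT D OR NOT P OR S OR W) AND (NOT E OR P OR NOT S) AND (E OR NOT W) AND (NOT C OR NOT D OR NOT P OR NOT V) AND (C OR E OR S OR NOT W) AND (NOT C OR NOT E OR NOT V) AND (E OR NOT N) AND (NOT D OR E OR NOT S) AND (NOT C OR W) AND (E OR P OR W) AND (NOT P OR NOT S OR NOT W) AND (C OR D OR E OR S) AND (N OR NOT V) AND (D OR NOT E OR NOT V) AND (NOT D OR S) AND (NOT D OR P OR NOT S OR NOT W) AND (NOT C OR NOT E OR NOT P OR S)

P = False, V = False, N = True, E = True, D = False, S = False, W = False, C = False

Unit clause (NOT W) forces W = False.
In (NOT C OR W) only NOT C is left, so C = False.
In (NOT P OR W) only NOT P is left, so P = False.
In (E OR P OR W) only E is left, so E = True.
In (NOT E OR P OR NOT S) only NOT S is left, so S = False.
In (NOT D OR S) only NOT D is left, so D = False.
In (D OR NOT E OR NOT V) only NOT V is left, so V = False.
In (D OR N OR V) only N is left, so N = True.
All clauses satisfied.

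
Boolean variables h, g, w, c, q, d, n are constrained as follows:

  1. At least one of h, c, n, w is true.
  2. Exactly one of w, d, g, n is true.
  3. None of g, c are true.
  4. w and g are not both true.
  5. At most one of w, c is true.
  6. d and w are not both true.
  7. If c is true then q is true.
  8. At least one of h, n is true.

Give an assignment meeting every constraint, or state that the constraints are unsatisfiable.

h=T; g=F; w=F; c=F; q=F; d=T; n=F

  (1) {h, c, n, w}: 1 true — at least one ✓
  (2) {w, d, g, n}: 1 true — exactly one ✓
  (3) {g, c}: 0 true — none ✓
  (4) w=F, g=F — not both ✓
  (5) {w, c}: 0 true — at most one ✓
  (6) d=T, w=F — not both ✓
  (7) c=F ⇒ q: vacuous ✓
  (8) {h, n}: 1 true — at least one ✓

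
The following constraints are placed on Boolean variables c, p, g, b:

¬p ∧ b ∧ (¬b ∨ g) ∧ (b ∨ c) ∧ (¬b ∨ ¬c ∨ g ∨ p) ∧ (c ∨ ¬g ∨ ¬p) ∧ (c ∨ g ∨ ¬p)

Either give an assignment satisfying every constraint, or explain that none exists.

Unit clause (¬p) forces p = False.
Unit clause (b) forces b = True.
In (¬b ∨ g) only g is left, so g = True.
Set c = True.
All clauses satisfied.

c = True; p = False; g = True; b = True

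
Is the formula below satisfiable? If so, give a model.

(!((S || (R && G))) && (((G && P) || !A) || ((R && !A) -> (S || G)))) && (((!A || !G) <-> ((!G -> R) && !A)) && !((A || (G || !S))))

Case S = True: the conjunct !((S || (R && G))) becomes !((True || (R && G))) = False.
Case S = False: the conjunct !((A || (G || !S))) becomes !((A || True)) = False.
Both cases fail — unsatisfiable.

No satisfying assignment exists.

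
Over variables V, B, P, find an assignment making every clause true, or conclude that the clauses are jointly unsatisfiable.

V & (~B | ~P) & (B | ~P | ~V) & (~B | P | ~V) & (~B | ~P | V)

V=T, B=F, P=F

Unit clause (V) forces V = True.
Try B = True:
  (~B | ~P) forces P = False.
  clause (~B | P | ~V) is falsified — backtrack.
So B = False.
  then (B | ~P | ~V) forces P = False.
Check each clause:
  (V): V holds.
  (~B | ~P): ~B holds.
  (B | ~P | ~V): ~P holds.
  (~B | P | ~V): ~B holds.
  (~B | ~P | V): ~B holds.
All clauses satisfied.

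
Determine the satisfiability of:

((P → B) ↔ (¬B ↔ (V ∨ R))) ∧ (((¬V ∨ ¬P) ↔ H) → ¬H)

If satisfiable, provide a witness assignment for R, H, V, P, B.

R=F; H=F; V=T; P=F; B=F

  (P → B) ↔ (¬B ↔ (V ∨ R)) = True
    P → B = True
    ¬B ↔ (V ∨ R) = True
      ¬B = True
      V ∨ R = True
  ((¬V ∨ ¬P) ↔ H) → ¬H = True
    (¬V ∨ ¬P) ↔ H = False
      ¬V ∨ ¬P = True
        ¬V = False
        ¬P = True
    ¬H = True
Both conjuncts True, so the formula holds.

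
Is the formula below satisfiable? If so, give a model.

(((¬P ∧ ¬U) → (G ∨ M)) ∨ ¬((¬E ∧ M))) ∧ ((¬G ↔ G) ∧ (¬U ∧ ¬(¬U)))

The conjunct ¬G ↔ G is unsatisfiable on its own:
  G=F: evaluates to False.
  G=T: evaluates to False.
So the whole conjunction is unsatisfiable.

The formula is unsatisfiable.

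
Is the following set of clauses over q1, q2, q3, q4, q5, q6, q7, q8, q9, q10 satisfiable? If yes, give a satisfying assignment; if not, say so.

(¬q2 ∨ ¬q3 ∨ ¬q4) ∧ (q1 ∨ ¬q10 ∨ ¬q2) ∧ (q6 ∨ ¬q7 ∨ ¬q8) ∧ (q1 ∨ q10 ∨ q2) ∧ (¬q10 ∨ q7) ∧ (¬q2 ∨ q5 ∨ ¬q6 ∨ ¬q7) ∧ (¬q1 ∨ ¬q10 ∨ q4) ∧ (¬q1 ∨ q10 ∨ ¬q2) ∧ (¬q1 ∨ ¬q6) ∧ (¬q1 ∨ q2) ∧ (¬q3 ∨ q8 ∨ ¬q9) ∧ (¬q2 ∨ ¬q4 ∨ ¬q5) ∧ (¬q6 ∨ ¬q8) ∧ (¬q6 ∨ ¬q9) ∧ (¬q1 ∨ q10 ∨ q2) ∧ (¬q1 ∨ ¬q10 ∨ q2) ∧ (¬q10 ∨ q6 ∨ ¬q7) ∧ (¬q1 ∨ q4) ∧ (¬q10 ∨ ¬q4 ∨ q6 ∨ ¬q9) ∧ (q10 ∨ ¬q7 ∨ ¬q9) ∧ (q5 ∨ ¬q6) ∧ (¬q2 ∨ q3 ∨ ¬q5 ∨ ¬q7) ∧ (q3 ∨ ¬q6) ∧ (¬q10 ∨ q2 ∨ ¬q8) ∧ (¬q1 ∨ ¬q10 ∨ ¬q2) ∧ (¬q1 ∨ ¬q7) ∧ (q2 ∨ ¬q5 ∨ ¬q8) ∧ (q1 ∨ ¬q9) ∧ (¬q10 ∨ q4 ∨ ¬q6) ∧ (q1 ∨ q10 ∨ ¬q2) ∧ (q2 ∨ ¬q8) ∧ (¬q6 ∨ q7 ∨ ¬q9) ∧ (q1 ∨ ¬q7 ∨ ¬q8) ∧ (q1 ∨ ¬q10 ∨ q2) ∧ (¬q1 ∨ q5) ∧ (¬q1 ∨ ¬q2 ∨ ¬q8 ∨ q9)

The formula is unsatisfiable.

Case q2 = True:
  If q1 = True:
    (¬q1 ∨ q10 ∨ ¬q2) forces q10 = True.
    clause (¬q1 ∨ ¬q10 ∨ ¬q2) is falsified.
  If q1 = False:
    (q1 ∨ ¬q10 ∨ ¬q2) forces q10 = False.
    clause (q1 ∨ q10 ∨ ¬q2) is falsified.
  Every sub-case reaches a contradiction.
Case q2 = False:
  (¬q1 ∨ q2) forces q1 = False.
  (q1 ∨ q10 ∨ q2) forces q10 = True.
  Clause (q1 ∨ ¬q10 ∨ q2) is falsified — contradiction.
Both cases fail, so the formula is unsatisfiable.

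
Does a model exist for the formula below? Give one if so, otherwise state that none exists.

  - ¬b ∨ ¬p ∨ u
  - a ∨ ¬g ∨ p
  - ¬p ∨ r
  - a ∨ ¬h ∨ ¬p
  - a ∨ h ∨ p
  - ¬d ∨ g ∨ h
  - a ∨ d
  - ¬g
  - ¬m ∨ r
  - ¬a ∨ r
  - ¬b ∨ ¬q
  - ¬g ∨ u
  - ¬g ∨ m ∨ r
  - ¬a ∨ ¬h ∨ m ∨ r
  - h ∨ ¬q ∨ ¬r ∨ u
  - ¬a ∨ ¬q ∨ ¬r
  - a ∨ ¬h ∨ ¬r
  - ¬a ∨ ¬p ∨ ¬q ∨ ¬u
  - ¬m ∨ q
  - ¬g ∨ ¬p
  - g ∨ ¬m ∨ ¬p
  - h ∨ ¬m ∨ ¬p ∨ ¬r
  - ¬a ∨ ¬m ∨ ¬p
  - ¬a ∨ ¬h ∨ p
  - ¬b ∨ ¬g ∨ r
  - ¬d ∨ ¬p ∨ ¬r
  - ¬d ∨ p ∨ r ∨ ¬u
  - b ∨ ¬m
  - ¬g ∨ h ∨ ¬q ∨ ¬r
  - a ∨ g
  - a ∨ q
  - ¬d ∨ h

q=F; a=T; m=F; h=F; g=F; d=F; b=F; u=T; p=T; r=T

Unit clause (¬g) forces g = False.
In (a ∨ g) only a is left, so a = True.
In (¬a ∨ r) only r is left, so r = True.
In (¬a ∨ ¬q ∨ ¬r) only ¬q is left, so q = False.
In (¬m ∨ q) only ¬m is left, so m = False.
Set h = False.
  then (¬d ∨ g ∨ h) forces d = False.
Set b = False.
Set u = True.
Set p = True.
All clauses satisfied.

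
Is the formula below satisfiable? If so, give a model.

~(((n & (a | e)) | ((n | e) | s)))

n = False, e = False, a = False, s = False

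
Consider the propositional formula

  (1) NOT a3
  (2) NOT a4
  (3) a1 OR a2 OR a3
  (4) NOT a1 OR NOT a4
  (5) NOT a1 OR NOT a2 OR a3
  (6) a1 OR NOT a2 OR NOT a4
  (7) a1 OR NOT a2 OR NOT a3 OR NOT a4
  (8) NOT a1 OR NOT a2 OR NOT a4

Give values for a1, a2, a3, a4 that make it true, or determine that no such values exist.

a1 = True, a2 = False, a3 = False, a4 = False

Unit clause (NOT a3) forces a3 = False.
Unit clause (NOT a4) forces a4 = False.
Set a1 = True.
  then (NOT a1 OR NOT a2 OR a3) forces a2 = False.
Check each clause:
  (NOT a3): NOT a3 holds.
  (NOT a4): NOT a4 holds.
  (a1 OR a2 OR a3): a1 holds.
  (NOT a1 OR NOT a4): NOT a4 holds.
  (NOT a1 OR NOT a2 OR a3): NOT a2 holds.
  (a1 OR NOT a2 OR NOT a4): a1 holds.
  (a1 OR NOT a2 OR NOT a3 OR NOT a4): a1 holds.
  (NOT a1 OR NOT a2 OR NOT a4): NOT a2 holds.
All clauses satisfied.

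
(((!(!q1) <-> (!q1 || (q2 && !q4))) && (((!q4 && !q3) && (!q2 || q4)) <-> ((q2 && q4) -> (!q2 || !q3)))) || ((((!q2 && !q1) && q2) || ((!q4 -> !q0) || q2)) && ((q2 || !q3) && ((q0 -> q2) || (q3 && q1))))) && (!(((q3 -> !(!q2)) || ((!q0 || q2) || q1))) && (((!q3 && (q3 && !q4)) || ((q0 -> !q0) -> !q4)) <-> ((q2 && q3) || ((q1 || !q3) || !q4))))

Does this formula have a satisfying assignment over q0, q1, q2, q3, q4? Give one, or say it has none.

Case q1 = True: the conjunct !(((q3 -> !(!q2)) || ((!q0 || q2) || q1))) becomes !(((q3 -> !(!q2)) || True)) = False.
Case q1 = False: the formula simplifies to (((!q2 && q2) || ((!q4 -> !q0) || q2)) && ((q2 || !q3) && (q0 -> q2))) && (!(((q3 -> !(!q2)) || (!q0 || q2))) && (((!q3 && (q3 && !q4)) || ((q0 -> !q0) -> !q4)) <-> ((q2 && q3) || (!q3 || !q4)))).
  q0 = True: simplifies to (((!q2 && q2) || (q4 || q2)) && ((q2 || !q3) && q2)) && (!(((q3 -> !(!q2)) || q2)) && ((q2 && q3) || (!q3 || !q4))).
    q2 = True: the conjunct !(((q3 -> !(!q2)) || q2)) becomes !((True || True)) = False.
    q2 = False: the conjunct q2 is False.
  q0 = False: the conjunct !(((q3 -> !(!q2)) || (!q0 || q2))) becomes !(((q3 -> !(!q2)) || True)) = False.
Both cases fail — unsatisfiable.

No satisfying assignment exists.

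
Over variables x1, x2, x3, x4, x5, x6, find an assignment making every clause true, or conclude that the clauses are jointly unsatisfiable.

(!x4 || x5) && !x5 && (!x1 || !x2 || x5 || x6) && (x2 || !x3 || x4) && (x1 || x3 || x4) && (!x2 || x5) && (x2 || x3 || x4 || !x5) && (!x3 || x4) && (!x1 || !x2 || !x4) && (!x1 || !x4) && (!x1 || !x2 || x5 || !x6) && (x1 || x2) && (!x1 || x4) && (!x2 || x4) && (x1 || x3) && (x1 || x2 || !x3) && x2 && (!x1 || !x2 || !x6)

The formula is unsatisfiable.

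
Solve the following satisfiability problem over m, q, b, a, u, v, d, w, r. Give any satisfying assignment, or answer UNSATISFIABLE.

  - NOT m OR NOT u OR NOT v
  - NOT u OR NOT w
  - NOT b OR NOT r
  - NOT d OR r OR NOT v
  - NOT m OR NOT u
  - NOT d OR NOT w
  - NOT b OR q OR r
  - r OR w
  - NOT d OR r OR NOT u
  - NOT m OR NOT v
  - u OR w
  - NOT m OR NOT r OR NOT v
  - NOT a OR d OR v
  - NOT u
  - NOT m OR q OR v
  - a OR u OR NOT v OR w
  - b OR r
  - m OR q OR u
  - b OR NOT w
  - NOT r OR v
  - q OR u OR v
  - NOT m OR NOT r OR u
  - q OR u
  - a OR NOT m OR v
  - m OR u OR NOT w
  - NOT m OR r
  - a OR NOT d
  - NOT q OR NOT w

No satisfying assignment exists.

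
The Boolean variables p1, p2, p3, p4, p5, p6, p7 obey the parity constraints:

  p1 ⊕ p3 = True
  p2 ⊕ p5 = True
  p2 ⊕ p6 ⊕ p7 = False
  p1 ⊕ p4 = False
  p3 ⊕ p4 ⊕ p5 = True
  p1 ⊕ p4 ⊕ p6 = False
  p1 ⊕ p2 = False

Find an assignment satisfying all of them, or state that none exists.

p1: True; p2: True; p3: False; p4: True; p5: False; p6: False; p7: True

p1 ⊕ p3 = T ⊕ F = True ✓
p2 ⊕ p5 = T ⊕ F = True ✓
p2 ⊕ p6 ⊕ p7 = T ⊕ F ⊕ T = False ✓
p1 ⊕ p4 = T ⊕ T = False ✓
p3 ⊕ p4 ⊕ p5 = F ⊕ T ⊕ F = True ✓
p1 ⊕ p4 ⊕ p6 = T ⊕ T ⊕ F = False ✓
p1 ⊕ p2 = T ⊕ T = False ✓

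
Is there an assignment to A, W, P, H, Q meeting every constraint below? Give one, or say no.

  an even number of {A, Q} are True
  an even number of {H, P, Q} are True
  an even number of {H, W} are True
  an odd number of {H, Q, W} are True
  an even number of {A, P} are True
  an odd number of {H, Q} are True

A=T, W=F, P=T, H=F, Q=T

{A, Q}: 2 true → even ✓
{H, P, Q}: 2 true → even ✓
{H, W}: 0 true → even ✓
{H, Q, W}: 1 true → odd ✓
{A, P}: 2 true → even ✓
{H, Q}: 1 true → odd ✓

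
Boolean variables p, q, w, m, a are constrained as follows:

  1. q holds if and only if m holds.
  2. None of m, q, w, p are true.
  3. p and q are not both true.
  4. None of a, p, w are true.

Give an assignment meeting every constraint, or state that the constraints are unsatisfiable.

p: False, q: False, w: False, m: False, a: False

  (1) q=F, m=F — same ✓
  (2) {m, q, w, p}: 0 true — none ✓
  (3) p=F, q=F — not both ✓
  (4) {a, p, w}: 0 true — none ✓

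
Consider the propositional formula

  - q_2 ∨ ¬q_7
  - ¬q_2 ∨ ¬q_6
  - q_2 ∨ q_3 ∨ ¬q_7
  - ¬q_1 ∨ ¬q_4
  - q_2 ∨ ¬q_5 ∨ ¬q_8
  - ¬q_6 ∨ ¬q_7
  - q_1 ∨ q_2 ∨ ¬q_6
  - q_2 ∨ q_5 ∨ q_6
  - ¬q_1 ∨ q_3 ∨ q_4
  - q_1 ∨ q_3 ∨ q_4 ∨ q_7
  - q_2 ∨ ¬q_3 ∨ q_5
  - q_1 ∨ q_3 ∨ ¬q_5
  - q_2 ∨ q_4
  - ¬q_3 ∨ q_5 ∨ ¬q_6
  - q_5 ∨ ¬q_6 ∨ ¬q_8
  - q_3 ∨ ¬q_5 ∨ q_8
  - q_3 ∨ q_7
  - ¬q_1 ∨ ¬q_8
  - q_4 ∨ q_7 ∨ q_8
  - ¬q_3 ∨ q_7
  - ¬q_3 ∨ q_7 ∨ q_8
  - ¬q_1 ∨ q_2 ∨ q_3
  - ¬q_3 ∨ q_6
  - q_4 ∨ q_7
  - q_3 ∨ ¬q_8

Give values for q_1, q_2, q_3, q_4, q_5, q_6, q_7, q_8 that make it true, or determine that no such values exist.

Try q_1 = True:
  (¬q_1 ∨ ¬q_4) forces q_4 = False.
  (¬q_1 ∨ q_3 ∨ q_4) forces q_3 = True.
  (q_2 ∨ q_4) forces q_2 = True.
  (¬q_2 ∨ ¬q_6) forces q_6 = False.
  clause (¬q_3 ∨ q_6) is falsified — backtrack.
So q_1 = False.
Set q_2 = True.
  then (¬q_2 ∨ ¬q_6) forces q_6 = False.
  then (¬q_3 ∨ q_6) forces q_3 = False.
  then (q_3 ∨ ¬q_8) forces q_8 = False.
  then (q_1 ∨ q_3 ∨ ¬q_5) forces q_5 = False.
  then (q_3 ∨ q_7) forces q_7 = True.
Set q_4 = True.
All clauses satisfied.

q_1=F, q_2=T, q_3=F, q_4=T, q_5=F, q_6=F, q_7=T, q_8=F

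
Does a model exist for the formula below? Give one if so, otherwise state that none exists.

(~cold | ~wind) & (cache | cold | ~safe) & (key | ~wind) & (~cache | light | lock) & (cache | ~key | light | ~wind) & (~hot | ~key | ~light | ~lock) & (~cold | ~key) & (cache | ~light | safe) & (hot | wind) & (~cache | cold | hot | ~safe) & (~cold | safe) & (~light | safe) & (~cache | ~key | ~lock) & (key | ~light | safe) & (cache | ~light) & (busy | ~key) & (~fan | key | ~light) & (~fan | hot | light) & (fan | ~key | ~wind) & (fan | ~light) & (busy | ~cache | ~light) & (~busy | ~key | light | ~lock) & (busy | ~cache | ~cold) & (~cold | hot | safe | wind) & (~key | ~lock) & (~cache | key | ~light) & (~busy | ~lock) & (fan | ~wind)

hot=T, wind=F, key=F, safe=F, busy=T, light=F, cache=F, lock=F, fan=T, cold=F

Set hot = True.
Set wind = False.
Set key = False.
Set safe = False.
  then (~cold | safe) forces cold = False.
  then (~light | safe) forces light = False.
Set busy = True.
  then (~busy | ~lock) forces lock = False.
  then (~cache | light | lock) forces cache = False.
Set fan = True.
All clauses satisfied.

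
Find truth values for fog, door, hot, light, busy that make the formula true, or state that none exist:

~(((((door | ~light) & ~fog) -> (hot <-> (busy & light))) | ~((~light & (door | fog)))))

fog=F, door=T, hot=T, light=F, busy=T

  ~(((((door | ~light) & ~fog) -> (hot <-> (busy & light))) | ~((~light & (door | fog))))) = True
    (((door | ~light) & ~fog) -> (hot <-> (busy & light))) | ~((~light & (door | fog))) = False
      ((door | ~light) & ~fog) -> (hot <-> (busy & light)) = False
        (door | ~light) & ~fog = True
          door | ~light = True
            ~light = True
          ~fog = True
        hot <-> (busy & light) = False
          busy & light = False
      ~((~light & (door | fog))) = False
        ~light & (door | fog) = True
          ~light = True
          door | fog = True
The formula evaluates to True.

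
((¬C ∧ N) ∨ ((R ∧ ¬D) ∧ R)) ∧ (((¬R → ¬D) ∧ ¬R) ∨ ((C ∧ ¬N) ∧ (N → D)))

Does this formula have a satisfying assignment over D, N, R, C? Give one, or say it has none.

D=F, N=F, R=T, C=T

  (¬C ∧ N) ∨ ((R ∧ ¬D) ∧ R) = True
    ¬C ∧ N = False
      ¬C = False
    (R ∧ ¬D) ∧ R = True
      R ∧ ¬D = True
        ¬D = True
  ((¬R → ¬D) ∧ ¬R) ∨ ((C ∧ ¬N) ∧ (N → D)) = True
    (¬R → ¬D) ∧ ¬R = False
      ¬R → ¬D = True
        ¬R = False
        ¬D = True
      ¬R = False
    (C ∧ ¬N) ∧ (N → D) = True
      C ∧ ¬N = True
        ¬N = True
      N → D = True
Both conjuncts True, so the formula holds.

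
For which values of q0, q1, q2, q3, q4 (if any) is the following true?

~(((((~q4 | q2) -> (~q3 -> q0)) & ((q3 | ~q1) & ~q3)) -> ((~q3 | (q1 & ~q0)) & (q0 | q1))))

q0: False, q1: False, q2: False, q3: False, q4: True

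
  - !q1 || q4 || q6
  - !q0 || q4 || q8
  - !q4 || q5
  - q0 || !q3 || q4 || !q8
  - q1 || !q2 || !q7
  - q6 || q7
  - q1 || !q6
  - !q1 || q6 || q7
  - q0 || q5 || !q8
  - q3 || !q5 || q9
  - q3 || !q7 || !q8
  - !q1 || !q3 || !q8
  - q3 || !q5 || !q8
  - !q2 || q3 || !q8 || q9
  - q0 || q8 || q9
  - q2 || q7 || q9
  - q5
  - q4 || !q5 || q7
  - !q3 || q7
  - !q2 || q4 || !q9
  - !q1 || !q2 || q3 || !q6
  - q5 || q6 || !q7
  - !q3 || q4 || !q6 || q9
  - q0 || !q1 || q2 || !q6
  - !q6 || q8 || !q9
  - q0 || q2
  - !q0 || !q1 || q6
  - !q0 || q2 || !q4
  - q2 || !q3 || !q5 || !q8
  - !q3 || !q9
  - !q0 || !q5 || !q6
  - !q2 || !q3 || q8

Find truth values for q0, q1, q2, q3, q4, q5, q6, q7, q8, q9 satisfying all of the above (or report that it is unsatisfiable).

q0=F, q1=T, q2=T, q3=F, q4=T, q5=T, q6=F, q7=T, q8=F, q9=T

Unit clause (q5) forces q5 = True.
Set q0 = False.
  then (q0 || q2) forces q2 = True.
Set q1 = True.
Try q3 = True:
  (!q1 || !q3 || !q8) forces q8 = False.
  clause (!q2 || !q3 || q8) is falsified — backtrack.
So q3 = False.
  then (q3 || !q5 || q9) forces q9 = True.
  then (q3 || !q5 || !q8) forces q8 = False.
  then (!q2 || q4 || !q9) forces q4 = True.
  then (!q1 || !q2 || q3 || !q6) forces q6 = False.
  then (q6 || q7) forces q7 = True.
All clauses satisfied.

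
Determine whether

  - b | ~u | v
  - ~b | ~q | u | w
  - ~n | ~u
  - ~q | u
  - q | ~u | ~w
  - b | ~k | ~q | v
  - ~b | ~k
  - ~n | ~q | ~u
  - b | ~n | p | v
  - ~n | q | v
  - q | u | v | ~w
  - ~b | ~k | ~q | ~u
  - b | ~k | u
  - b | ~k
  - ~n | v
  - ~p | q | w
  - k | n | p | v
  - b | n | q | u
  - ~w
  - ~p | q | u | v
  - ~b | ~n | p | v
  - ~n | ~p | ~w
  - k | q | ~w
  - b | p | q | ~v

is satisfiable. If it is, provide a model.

b=T, q=F, v=T, w=F, u=F, n=T, k=F, p=F

Unit clause (~w) forces w = False.
Set b = True.
  then (~b | ~k) forces k = False.
Set q = False.
  then (~p | q | w) forces p = False.
Set v = True.
Set u = False.
Set n = True.
All clauses satisfied.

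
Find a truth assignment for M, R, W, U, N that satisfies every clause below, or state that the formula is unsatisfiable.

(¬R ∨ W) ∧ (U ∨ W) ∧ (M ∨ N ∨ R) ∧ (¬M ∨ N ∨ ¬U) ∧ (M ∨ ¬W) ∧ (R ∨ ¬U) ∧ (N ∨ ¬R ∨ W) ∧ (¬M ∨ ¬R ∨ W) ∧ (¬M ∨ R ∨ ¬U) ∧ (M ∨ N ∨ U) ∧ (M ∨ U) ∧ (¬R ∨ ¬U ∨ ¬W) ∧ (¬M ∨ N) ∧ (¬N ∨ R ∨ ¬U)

Try M = False:
  (M ∨ ¬W) forces W = False.
  (¬R ∨ W) forces R = False.
  (U ∨ W) forces U = True.
  clause (R ∨ ¬U) is falsified — backtrack.
So M = True.
  then (¬M ∨ N) forces N = True.
Set R = True.
  then (¬R ∨ W) forces W = True.
  then (¬R ∨ ¬U ∨ ¬W) forces U = False.
All clauses satisfied.

M=T, R=T, W=T, U=F, N=T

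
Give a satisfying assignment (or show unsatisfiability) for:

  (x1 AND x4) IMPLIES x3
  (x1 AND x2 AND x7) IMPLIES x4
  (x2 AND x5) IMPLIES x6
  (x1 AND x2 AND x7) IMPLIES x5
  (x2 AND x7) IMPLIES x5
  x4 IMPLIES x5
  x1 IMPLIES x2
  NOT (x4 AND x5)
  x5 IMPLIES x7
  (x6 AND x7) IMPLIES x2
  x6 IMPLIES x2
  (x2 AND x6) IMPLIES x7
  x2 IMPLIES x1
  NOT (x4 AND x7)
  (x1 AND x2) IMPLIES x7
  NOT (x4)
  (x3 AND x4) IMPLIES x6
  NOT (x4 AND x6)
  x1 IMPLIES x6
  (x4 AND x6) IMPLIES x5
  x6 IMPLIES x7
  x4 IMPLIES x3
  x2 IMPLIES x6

x1 = False, x2 = False, x3 = False, x4 = False, x5 = False, x6 = False, x7 = False

Unit clause (NOT x4) forces x4 = False.
Set x1 = False.
  then (x1 OR NOT x2) forces x2 = False.
  then (x2 OR NOT x6) forces x6 = False.
Set x3 = False.
Set x5 = False.
Set x7 = False.
All clauses satisfied.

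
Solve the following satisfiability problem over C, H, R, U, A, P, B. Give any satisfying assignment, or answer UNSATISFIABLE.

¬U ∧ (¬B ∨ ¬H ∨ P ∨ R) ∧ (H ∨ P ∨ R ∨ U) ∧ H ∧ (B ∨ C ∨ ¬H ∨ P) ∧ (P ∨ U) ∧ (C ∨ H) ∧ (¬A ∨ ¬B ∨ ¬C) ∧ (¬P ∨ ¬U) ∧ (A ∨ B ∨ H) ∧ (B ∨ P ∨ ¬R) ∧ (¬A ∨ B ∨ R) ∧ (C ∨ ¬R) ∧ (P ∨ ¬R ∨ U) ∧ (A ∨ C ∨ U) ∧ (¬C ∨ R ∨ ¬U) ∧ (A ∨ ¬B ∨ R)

C=T, H=T, R=F, U=F, A=F, P=T, B=F

Unit clause (¬U) forces U = False.
Unit clause (H) forces H = True.
In (P ∨ U) only P is left, so P = True.
Set C = True.
Set R = False.
Try A = True:
  (¬A ∨ ¬B ∨ ¬C) forces B = False.
  clause (¬A ∨ B ∨ R) is falsified — backtrack.
So A = False.
  then (A ∨ ¬B ∨ R) forces B = False.
All clauses satisfied.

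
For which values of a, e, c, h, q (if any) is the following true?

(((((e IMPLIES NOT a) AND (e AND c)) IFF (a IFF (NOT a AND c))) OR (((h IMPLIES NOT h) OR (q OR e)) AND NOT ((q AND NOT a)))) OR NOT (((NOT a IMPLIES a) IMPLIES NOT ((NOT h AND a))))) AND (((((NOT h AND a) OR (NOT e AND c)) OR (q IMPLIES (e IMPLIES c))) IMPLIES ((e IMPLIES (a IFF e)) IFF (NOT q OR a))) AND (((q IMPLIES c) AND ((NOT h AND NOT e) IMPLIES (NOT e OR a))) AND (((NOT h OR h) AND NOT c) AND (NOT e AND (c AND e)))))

Unsatisfiable

Case e = True: the conjunct NOT e is False.
Case e = False: the conjunct e is False.
Both cases fail — unsatisfiable.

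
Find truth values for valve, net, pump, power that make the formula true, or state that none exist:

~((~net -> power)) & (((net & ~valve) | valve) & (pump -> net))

valve = True, net = False, pump = False, power = False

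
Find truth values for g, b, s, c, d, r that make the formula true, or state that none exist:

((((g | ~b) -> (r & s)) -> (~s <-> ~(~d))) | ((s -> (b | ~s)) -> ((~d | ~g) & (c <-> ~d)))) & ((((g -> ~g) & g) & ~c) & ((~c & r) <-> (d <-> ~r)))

Case g = True: the conjunct g -> ~g becomes True -> ~True = False.
Case g = False: the conjunct g is False.
Both cases fail — unsatisfiable.

Unsatisfiable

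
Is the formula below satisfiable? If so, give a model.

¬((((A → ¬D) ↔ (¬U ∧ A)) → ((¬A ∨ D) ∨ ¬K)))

K: True, D: False, U: False, A: True

  ¬((((A → ¬D) ↔ (¬U ∧ A)) → ((¬A ∨ D) ∨ ¬K))) = True
    ((A → ¬D) ↔ (¬U ∧ A)) → ((¬A ∨ D) ∨ ¬K) = False
      (A → ¬D) ↔ (¬U ∧ A) = True
        A → ¬D = True
          ¬D = True
        ¬U ∧ A = True
          ¬U = True
      (¬A ∨ D) ∨ ¬K = False
        ¬A ∨ D = False
          ¬A = False
        ¬K = False
The formula evaluates to True.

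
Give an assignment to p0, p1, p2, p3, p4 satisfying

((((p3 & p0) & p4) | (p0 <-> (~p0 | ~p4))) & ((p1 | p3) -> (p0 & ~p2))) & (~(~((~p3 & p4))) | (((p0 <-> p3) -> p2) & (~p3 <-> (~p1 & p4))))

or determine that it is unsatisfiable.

Case p0 = True: the formula simplifies to (((p3 & p4) | ~p4) & ((p1 | p3) -> ~p2)) & (~(~((~p3 & p4))) | ((p3 -> p2) & (~p3 <-> (~p1 & p4)))).
  p3 = True: simplifies to ((p4 | ~p4) & ~p2) & (p2 & ~((~p1 & p4))).
    p2 = True: the conjunct ~p2 is False.
    p2 = False: the conjunct p2 is False.
  p3 = False: simplifies to (~p4 & (p1 -> ~p2)) & (~(~p4) | (~p1 & p4)).
    p4 = True: the conjunct ~p4 is False.
    p4 = False: the conjunct ~(~p4) | (~p1 & p4) becomes ~True | (~p1 & False) = False.
Case p0 = False: the conjunct ((p3 & p0) & p4) | (p0 <-> (~p0 | ~p4)) becomes (False & p4) | (False <-> True) = False.
Both cases fail — unsatisfiable.

Unsatisfiable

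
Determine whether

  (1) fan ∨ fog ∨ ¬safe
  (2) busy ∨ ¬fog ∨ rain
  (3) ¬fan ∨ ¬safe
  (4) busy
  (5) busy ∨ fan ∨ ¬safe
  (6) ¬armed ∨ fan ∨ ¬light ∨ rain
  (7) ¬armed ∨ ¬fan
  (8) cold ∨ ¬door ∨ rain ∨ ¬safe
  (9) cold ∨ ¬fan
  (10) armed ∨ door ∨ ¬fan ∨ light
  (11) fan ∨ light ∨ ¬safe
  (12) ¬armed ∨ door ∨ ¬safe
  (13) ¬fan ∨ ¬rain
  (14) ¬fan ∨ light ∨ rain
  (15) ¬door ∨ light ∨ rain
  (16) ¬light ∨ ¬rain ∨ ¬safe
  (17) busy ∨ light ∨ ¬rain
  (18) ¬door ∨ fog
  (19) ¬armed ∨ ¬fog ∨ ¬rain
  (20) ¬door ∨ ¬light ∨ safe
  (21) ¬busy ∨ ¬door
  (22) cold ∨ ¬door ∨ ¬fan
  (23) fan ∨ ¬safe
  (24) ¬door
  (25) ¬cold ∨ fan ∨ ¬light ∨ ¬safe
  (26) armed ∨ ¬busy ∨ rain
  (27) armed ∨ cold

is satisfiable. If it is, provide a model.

Unit clause (busy) forces busy = True.
In (¬busy ∨ ¬door) only ¬door is left, so door = False.
Set rain = False.
  then (armed ∨ ¬busy ∨ rain) forces armed = True.
  then (¬armed ∨ ¬fan) forces fan = False.
  then (¬armed ∨ door ∨ ¬safe) forces safe = False.
  then (¬armed ∨ fan ∨ ¬light ∨ rain) forces light = False.
Set fog = True.
Set cold = True.
All clauses satisfied.

rain=F, busy=T, fog=T, safe=F, armed=T, fan=F, door=F, cold=T, light=F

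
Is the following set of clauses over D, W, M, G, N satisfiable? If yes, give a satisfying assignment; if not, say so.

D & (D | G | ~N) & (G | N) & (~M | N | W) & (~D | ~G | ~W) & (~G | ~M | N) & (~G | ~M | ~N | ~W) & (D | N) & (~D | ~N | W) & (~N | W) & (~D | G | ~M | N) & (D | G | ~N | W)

D = True; W = False; M = False; G = True; N = False

Unit clause (D) forces D = True.
Set W = False.
  then (~D | ~N | W) forces N = False.
  then (G | N) forces G = True.
  then (~M | N | W) forces M = False.
All clauses satisfied.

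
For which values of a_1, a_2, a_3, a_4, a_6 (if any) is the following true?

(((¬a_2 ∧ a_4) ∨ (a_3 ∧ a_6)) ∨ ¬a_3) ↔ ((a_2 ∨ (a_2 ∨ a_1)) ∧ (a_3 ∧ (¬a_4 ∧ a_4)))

a_1: False; a_2: True; a_3: True; a_4: False; a_6: False

  (((¬a_2 ∧ a_4) ∨ (a_3 ∧ a_6)) ∨ ¬a_3) ↔ ((a_2 ∨ (a_2 ∨ a_1)) ∧ (a_3 ∧ (¬a_4 ∧ a_4))) = True
    ((¬a_2 ∧ a_4) ∨ (a_3 ∧ a_6)) ∨ ¬a_3 = False
      (¬a_2 ∧ a_4) ∨ (a_3 ∧ a_6) = False
        ¬a_2 ∧ a_4 = False
          ¬a_2 = False
        a_3 ∧ a_6 = False
      ¬a_3 = False
    (a_2 ∨ (a_2 ∨ a_1)) ∧ (a_3 ∧ (¬a_4 ∧ a_4)) = False
      a_2 ∨ (a_2 ∨ a_1) = True
        a_2 ∨ a_1 = True
      a_3 ∧ (¬a_4 ∧ a_4) = False
        ¬a_4 ∧ a_4 = False
          ¬a_4 = True
The formula evaluates to True.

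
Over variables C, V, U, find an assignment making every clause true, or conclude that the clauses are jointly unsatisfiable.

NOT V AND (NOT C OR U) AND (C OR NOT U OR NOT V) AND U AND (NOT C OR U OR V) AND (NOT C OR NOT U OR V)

Unit clause (NOT V) forces V = False.
Unit clause (U) forces U = True.
In (NOT C OR NOT U OR V) only NOT C is left, so C = False.
Check each clause:
  (NOT V): NOT V holds.
  (NOT C OR U): NOT C holds.
  (C OR NOT U OR NOT V): NOT V holds.
  (U): U holds.
  (NOT C OR U OR V): NOT C holds.
  (NOT C OR NOT U OR V): NOT C holds.
All clauses satisfied.

C = False, V = False, U = True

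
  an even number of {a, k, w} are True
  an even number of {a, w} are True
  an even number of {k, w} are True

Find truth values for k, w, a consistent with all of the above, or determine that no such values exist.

k = False; w = False; a = False

{a, k, w}: 0 true → even ✓
{a, w}: 0 true → even ✓
{k, w}: 0 true → even ✓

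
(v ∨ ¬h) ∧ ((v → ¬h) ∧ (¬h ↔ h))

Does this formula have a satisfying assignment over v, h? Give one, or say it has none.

The conjunct ¬h ↔ h is unsatisfiable on its own:
  h=F: evaluates to False.
  h=T: evaluates to False.
So the whole conjunction is unsatisfiable.

UNSATISFIABLE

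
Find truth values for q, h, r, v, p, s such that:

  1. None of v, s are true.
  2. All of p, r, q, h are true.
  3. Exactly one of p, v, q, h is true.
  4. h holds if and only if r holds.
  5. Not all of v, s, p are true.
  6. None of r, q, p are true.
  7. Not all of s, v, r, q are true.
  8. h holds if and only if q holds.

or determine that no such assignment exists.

Unsatisfiable — no assignment works.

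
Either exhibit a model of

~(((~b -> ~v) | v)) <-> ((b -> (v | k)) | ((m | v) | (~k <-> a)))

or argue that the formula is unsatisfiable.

k=F, a=F, b=T, v=F, m=F

  ~(((~b -> ~v) | v)) <-> ((b -> (v | k)) | ((m | v) | (~k <-> a))) = True
    ~(((~b -> ~v) | v)) = False
      (~b -> ~v) | v = True
        ~b -> ~v = True
          ~b = False
          ~v = True
    (b -> (v | k)) | ((m | v) | (~k <-> a)) = False
      b -> (v | k) = False
        v | k = False
      (m | v) | (~k <-> a) = False
        m | v = False
        ~k <-> a = False
          ~k = True
The formula evaluates to True.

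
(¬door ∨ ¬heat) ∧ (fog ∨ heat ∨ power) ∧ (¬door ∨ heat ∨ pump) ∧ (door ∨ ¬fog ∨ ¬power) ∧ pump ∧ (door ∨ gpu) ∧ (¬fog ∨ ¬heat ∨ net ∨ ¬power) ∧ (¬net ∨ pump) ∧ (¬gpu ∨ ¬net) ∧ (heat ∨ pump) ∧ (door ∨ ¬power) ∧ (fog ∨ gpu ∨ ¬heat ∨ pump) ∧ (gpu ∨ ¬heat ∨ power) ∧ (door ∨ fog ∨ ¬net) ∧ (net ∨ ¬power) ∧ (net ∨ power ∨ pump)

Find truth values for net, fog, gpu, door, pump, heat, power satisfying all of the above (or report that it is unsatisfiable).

Unit clause (pump) forces pump = True.
Set net = True.
  then (¬gpu ∨ ¬net) forces gpu = False.
  then (door ∨ gpu) forces door = True.
  then (¬door ∨ ¬heat) forces heat = False.
Set fog = True.
Set power = True.
All clauses satisfied.

net=T, fog=T, gpu=F, door=T, pump=T, heat=F, power=T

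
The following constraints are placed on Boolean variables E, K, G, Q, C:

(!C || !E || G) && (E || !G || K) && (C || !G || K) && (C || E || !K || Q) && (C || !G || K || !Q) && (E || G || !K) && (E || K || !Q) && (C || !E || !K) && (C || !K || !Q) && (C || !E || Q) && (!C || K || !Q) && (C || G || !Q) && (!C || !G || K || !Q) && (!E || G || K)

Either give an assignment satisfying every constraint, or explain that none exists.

E: False, K: True, G: True, Q: False, C: True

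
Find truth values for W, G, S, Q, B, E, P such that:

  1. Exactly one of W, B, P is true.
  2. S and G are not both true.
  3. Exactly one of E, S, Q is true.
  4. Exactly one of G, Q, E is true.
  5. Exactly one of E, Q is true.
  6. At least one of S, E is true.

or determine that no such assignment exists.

W=T, G=F, S=F, Q=F, B=F, E=T, P=F

  (1) {W, B, P}: 1 true — exactly one ✓
  (2) S=F, G=F — not both ✓
  (3) {E, S, Q}: 1 true — exactly one ✓
  (4) {G, Q, E}: 1 true — exactly one ✓
  (5) {E, Q}: 1 true — exactly one ✓
  (6) {S, E}: 1 true — at least one ✓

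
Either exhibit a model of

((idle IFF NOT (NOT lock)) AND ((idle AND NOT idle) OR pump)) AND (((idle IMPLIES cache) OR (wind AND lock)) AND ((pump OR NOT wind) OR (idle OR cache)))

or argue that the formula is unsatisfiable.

pump = True, idle = False, wind = False, cache = True, lock = False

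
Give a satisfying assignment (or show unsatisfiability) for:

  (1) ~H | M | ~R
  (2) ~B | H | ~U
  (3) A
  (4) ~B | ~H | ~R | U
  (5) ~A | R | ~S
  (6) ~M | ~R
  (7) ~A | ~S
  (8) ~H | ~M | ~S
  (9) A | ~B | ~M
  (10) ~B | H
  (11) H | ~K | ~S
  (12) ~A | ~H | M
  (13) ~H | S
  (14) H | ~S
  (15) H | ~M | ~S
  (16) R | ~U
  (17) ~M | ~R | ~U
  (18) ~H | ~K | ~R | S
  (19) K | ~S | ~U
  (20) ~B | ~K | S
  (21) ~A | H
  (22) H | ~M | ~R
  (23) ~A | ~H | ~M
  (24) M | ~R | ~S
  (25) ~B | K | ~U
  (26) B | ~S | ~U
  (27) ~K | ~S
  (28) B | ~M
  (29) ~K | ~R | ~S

No satisfying assignment exists.

Case A = True:
  (~A | ~S) forces S = False.
  (~H | S) forces H = False.
  Clause (~A | H) is falsified — contradiction.
Case A = False:
  Clause (A) is falsified — contradiction.
Both cases fail, so the formula is unsatisfiable.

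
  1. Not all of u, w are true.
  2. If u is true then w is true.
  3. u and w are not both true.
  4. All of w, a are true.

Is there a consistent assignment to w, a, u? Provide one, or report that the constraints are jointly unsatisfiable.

w = True, a = True, u = False

  (1) {u, w}: 1/2 true — not all ✓
  (2) u=F ⇒ w: vacuous ✓
  (3) u=F, w=T — not both ✓
  (4) {w, a}: all 2 true ✓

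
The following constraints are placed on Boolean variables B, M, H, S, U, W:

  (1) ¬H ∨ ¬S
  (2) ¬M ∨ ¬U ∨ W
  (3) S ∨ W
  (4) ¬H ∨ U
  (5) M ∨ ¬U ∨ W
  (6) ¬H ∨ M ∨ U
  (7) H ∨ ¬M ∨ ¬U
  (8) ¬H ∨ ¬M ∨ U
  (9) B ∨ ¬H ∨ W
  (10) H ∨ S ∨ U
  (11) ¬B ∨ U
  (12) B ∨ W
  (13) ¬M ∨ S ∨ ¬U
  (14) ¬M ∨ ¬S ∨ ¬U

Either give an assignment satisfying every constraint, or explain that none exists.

B = True, M = False, H = True, S = False, U = True, W = True

Set B = True.
  then (¬B ∨ U) forces U = True.
Set M = False.
  then (M ∨ ¬U ∨ W) forces W = True.
Set H = True.
  then (¬H ∨ ¬S) forces S = False.
All clauses satisfied.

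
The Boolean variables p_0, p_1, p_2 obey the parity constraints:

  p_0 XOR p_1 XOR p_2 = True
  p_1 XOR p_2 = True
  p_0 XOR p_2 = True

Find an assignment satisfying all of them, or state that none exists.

p_0: False, p_1: False, p_2: True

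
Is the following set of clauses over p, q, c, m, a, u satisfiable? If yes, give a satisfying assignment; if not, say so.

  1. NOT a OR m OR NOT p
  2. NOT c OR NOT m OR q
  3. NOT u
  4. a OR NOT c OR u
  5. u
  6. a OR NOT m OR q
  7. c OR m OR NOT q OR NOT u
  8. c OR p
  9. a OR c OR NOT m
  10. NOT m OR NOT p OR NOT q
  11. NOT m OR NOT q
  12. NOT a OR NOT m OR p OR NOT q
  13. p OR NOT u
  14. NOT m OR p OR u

Case u = True:
  Clause (NOT u) is falsified — contradiction.
Case u = False:
  Clause (u) is falsified — contradiction.
Both cases fail, so the formula is unsatisfiable.

Unsatisfiable — no assignment works.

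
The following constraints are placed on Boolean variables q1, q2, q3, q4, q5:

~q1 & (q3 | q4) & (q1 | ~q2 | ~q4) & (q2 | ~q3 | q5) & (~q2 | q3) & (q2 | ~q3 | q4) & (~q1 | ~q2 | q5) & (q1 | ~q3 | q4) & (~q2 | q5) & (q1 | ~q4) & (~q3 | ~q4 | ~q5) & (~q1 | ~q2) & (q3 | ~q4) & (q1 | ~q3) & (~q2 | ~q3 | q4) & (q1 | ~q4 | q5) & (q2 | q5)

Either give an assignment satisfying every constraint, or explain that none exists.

Case q1 = True:
  Clause (~q1) is falsified — contradiction.
Case q1 = False:
  (q1 | ~q4) forces q4 = False.
  (q3 | q4) forces q3 = True.
  Clause (q1 | ~q3 | q4) is falsified — contradiction.
Both cases fail, so the formula is unsatisfiable.

UNSATISFIABLE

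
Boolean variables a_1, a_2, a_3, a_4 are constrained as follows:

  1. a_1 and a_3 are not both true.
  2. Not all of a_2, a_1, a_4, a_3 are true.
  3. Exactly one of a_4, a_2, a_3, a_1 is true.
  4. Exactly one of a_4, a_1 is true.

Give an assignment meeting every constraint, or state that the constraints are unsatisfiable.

a_1 = True, a_2 = False, a_3 = False, a_4 = False

  (1) a_1=T, a_3=F — not both ✓
  (2) {a_2, a_1, a_4, a_3}: 1/4 true — not all ✓
  (3) {a_4, a_2, a_3, a_1}: 1 true — exactly one ✓
  (4) {a_4, a_1}: 1 true — exactly one ✓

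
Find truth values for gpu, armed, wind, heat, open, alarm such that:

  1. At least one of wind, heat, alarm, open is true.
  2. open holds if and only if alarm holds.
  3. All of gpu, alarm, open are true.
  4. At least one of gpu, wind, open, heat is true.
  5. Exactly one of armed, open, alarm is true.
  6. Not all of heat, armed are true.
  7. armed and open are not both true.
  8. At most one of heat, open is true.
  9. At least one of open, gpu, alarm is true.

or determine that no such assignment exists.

Case open = True:
  (2) with open=T forces alarm = True.
  Constraint (5) is violated (open=T, alarm=T) — contradiction.
Case open = False:
  Constraint (3) is violated (open=F) — contradiction.
Both cases fail — unsatisfiable.

The formula is unsatisfiable.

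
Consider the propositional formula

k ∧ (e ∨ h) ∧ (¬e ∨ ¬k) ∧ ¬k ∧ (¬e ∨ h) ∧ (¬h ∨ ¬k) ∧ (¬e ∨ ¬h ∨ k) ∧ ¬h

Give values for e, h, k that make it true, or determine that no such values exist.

Case k = True:
  Clause (¬k) is falsified — contradiction.
Case k = False:
  Clause (k) is falsified — contradiction.
Both cases fail, so the formula is unsatisfiable.

The formula is unsatisfiable.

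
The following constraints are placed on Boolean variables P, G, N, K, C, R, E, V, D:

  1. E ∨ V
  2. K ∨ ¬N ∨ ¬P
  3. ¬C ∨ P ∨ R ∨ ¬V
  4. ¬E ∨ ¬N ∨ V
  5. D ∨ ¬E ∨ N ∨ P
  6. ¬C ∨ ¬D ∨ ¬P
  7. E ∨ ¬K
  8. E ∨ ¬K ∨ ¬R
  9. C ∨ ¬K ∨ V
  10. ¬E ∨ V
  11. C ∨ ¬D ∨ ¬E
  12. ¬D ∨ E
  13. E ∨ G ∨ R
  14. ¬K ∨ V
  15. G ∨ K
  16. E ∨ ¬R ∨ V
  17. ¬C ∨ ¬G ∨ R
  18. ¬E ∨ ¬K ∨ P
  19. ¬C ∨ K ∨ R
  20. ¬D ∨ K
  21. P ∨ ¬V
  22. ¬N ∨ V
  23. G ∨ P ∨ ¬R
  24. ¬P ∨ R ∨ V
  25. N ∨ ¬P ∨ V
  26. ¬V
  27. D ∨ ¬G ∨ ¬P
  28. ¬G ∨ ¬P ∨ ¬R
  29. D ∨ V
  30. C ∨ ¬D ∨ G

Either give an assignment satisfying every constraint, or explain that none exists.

Case V = True:
  Clause (¬V) is falsified — contradiction.
Case V = False:
  (E ∨ V) forces E = True.
  Clause (¬E ∨ V) is falsified — contradiction.
Both cases fail, so the formula is unsatisfiable.

No satisfying assignment exists.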